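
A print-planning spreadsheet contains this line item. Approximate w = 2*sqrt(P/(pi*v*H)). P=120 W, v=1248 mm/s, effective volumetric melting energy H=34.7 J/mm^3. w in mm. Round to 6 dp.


w = 2*sqrt(120/(pi*1248*34.7)) = 0.059398 mm


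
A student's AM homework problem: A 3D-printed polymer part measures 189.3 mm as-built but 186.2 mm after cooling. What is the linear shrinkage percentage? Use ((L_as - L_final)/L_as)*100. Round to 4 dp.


Shrinkage = ((189.3-186.2)/189.3)*100 = 1.6376 %


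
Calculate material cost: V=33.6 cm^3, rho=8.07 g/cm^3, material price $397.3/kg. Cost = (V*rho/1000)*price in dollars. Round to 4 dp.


Mass = 33.6*8.07/1000 = 0.271152 kg
Cost = 0.271152 * 397.3 = 107.7287 $


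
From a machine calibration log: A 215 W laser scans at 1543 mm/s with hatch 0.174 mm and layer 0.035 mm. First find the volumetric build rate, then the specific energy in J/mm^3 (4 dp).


Build rate = 1543 * 0.174 * 0.035 = 9.39687 mm^3/s
SE = 215 / 9.39687 = 22.88 J/mm^3


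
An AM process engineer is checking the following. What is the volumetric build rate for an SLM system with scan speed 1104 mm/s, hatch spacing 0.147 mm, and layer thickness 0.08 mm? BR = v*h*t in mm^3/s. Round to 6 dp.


Rate = 1104 * 0.147 * 0.08 = 12.98304 mm^3/s


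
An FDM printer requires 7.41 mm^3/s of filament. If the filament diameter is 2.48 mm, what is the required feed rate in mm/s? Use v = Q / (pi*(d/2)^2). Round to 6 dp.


A = pi*(2.48/2)^2 = 4.830513
v = 7.41 / 4.830513 = 1.533999 mm/s


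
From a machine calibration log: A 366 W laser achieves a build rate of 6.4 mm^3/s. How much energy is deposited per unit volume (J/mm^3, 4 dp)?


SE = 366 / 6.4 = 57.1875 J/mm^3


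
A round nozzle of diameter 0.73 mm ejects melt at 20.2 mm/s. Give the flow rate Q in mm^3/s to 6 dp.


A = pi*(0.73/2)^2 = 0.41853868 mm^2
Q = 0.41853868 * 20.2 = 8.454481 mm^3/s


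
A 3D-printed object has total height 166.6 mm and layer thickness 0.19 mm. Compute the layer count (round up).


Layers = ceil(166.6/0.19) = 877


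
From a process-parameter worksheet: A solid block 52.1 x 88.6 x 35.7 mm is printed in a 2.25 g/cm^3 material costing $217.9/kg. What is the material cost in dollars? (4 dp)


V = 52.1 * 88.6 * 35.7 = 164793.342 mm^3 = 164.793342 cm^3
Mass = 164.793342 * 2.25 / 1000 = 0.37078502 kg
Cost = 0.37078502 * 217.9 = 80.7941 $


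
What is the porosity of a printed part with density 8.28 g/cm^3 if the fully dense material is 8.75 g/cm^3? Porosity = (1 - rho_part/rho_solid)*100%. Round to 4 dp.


Porosity = (1-8.28/8.75)*100 = 5.3714 %


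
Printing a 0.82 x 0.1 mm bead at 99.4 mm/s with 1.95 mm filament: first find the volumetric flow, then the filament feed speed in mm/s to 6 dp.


Q = 0.82 * 0.1 * 99.4 = 8.1508 mm^3/s
A_fil = pi*(1.95/2)^2 = 2.98647652 mm^2
v_feed = 8.1508 / 2.98647652 = 2.729236 mm/s


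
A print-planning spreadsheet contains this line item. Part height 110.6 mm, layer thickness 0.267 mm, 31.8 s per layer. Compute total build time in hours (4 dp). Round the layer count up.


Layers = ceil(110.6/0.267) = 415
t = 415 * 31.8 / 3600 = 3.6658 hrs


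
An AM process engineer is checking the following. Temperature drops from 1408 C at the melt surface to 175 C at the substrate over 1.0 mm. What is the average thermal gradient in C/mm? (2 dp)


G = (1408-175)/1.0 = 1233.0 C/mm


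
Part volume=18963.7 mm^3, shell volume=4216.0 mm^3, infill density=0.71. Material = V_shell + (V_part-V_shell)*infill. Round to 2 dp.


V_infill = (18963.7 - 4216.0) * 0.71 = 10470.87
V_total = 4216.0 + 10470.87 = 14686.87 mm^3


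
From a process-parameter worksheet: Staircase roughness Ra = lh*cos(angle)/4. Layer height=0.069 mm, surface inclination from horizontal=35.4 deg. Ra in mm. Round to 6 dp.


Ra = 0.069 * cos(35.4) / 4 = 0.014061 mm


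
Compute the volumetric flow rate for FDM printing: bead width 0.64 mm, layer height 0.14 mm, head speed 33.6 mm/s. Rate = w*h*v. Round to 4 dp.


Rate = 0.64 * 0.14 * 33.6 = 3.0106 mm^3/s


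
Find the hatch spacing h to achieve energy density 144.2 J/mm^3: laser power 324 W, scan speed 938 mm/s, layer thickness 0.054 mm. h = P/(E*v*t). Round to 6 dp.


h = 324 / (144.2*938*0.054) = 0.044359 mm


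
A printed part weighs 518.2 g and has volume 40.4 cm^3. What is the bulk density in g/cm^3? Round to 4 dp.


rho = 518.2 / 40.4 = 12.8267 g/cm^3


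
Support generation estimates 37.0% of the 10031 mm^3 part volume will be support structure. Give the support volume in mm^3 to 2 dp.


V_support = 10031 * 0.37 = 3711.47 mm^3


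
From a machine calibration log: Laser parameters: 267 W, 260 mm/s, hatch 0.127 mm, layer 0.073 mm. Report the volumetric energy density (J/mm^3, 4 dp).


E = 267 / (260*0.127*0.073) = 110.7672 J/mm^3


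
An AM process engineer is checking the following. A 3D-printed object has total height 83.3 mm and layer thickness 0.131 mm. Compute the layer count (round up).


Layers = ceil(83.3/0.131) = 636


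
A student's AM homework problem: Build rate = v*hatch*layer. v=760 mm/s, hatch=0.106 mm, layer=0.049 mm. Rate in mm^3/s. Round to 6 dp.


Rate = 760 * 0.106 * 0.049 = 3.94744 mm^3/s


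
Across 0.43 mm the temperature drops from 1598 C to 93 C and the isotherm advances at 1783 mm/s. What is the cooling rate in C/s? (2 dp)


G = (1598-93)/0.43 = 3500.0 C/mm
CR = 3500.0 * 1783 = 6240500.0 C/s


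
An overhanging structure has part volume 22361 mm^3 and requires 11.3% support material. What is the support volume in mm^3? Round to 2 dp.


V_support = 22361 * 0.113 = 2526.79 mm^3


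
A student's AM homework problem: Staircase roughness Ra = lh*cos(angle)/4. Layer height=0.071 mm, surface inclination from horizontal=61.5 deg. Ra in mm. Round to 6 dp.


Ra = 0.071 * cos(61.5) / 4 = 0.00847 mm


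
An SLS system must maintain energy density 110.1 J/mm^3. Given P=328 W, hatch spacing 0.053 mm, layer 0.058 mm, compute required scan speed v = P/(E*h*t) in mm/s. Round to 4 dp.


v = 328 / (110.1*0.053*0.058) = 969.1314 mm/s


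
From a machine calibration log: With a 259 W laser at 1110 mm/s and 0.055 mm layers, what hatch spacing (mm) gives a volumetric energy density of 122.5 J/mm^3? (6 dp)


h = 259 / (122.5*1110*0.055) = 0.034632 mm


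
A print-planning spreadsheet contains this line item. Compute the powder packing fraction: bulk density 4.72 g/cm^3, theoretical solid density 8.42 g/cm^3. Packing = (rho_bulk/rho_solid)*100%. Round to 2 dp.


Packing = (4.72/8.42)*100 = 56.06 %


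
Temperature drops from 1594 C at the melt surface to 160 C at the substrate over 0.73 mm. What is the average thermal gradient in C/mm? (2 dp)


G = (1594-160)/0.73 = 1964.38 C/mm


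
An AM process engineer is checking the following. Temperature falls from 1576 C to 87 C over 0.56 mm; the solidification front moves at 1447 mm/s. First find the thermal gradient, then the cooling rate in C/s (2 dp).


G = (1576-87)/0.56 = 2658.92857143 C/mm
CR = 2658.92857143 * 1447 = 3847469.64 C/s


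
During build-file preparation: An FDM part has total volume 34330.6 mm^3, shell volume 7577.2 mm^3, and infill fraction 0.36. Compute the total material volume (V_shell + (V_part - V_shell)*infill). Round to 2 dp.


V_infill = (34330.6 - 7577.2) * 0.36 = 9631.22
V_total = 7577.2 + 9631.22 = 17208.42 mm^3


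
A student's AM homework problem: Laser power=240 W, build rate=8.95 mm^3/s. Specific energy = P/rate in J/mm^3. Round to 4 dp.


SE = 240 / 8.95 = 26.8156 J/mm^3


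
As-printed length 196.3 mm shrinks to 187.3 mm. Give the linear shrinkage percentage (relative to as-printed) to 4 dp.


Shrinkage = ((196.3-187.3)/196.3)*100 = 4.5848 %


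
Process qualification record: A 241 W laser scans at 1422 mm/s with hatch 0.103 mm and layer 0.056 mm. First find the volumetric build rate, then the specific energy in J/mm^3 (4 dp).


Build rate = 1422 * 0.103 * 0.056 = 8.202096 mm^3/s
SE = 241 / 8.202096 = 29.3827 J/mm^3


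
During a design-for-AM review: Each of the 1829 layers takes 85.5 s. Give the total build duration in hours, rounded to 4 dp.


t = 1829 * 85.5 / 3600 = 43.4388 hrs


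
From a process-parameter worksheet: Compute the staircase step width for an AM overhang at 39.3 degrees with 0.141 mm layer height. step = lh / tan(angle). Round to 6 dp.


step = 0.141 / tan(39.3) = 0.172268 mm


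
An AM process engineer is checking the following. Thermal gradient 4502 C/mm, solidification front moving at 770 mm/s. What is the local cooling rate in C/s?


CR = 4502 * 770 = 3466540 C/s


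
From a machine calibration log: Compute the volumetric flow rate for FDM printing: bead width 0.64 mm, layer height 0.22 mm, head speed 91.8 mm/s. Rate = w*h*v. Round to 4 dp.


Rate = 0.64 * 0.22 * 91.8 = 12.9254 mm^3/s


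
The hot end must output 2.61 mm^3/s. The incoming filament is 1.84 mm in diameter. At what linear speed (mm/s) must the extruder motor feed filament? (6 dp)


A = pi*(1.84/2)^2 = 2.659044
v = 2.61 / 2.659044 = 0.981556 mm/s


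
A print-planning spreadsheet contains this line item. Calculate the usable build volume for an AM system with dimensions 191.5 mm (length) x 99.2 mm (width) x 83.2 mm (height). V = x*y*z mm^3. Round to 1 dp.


V = 191.5 * 99.2 * 83.2 = 1580533.8 mm^3


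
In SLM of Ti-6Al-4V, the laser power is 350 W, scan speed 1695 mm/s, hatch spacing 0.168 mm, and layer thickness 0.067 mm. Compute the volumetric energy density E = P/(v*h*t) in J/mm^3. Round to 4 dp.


E = 350 / (1695*0.168*0.067) = 18.3449 J/mm^3


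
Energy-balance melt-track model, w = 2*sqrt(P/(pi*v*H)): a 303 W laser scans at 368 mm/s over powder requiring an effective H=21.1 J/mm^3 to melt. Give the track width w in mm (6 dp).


w = 2*sqrt(303/(pi*368*21.1)) = 0.222901 mm


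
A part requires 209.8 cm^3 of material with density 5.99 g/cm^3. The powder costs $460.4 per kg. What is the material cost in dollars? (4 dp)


Mass = 209.8*5.99/1000 = 1.256702 kg
Cost = 1.256702 * 460.4 = 578.5856 $


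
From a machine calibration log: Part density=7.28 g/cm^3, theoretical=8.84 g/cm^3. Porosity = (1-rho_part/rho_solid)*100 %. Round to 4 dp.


Porosity = (1-7.28/8.84)*100 = 17.6471 %


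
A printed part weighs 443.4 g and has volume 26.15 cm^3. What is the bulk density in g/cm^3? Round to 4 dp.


rho = 443.4 / 26.15 = 16.956 g/cm^3


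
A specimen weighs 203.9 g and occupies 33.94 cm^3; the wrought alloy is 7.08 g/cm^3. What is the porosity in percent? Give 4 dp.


rho_part = 203.9 / 33.94 = 6.00766058 g/cm^3
Porosity = (1 - 6.00766058/7.08)*100 = 15.146 %


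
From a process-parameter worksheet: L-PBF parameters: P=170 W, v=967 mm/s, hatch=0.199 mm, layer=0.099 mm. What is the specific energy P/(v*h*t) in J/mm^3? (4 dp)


Build rate = 967 * 0.199 * 0.099 = 19.050867 mm^3/s
SE = 170 / 19.050867 = 8.9235 J/mm^3


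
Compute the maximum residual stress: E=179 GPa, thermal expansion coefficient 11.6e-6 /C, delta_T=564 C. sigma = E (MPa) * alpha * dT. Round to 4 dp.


sigma = 179*1000 * 11.6e-6 * 564 = 1171.0896 MPa


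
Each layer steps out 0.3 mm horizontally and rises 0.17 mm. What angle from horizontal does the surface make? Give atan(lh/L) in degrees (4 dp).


angle = atan(0.17/0.3) = 29.5388 degrees


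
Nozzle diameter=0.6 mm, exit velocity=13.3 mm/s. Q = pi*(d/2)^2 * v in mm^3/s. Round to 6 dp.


A = pi*(0.6/2)^2 = 0.28274334 mm^2
Q = 0.28274334 * 13.3 = 3.760486 mm^3/s


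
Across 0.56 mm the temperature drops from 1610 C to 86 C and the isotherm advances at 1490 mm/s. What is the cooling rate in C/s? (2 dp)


G = (1610-86)/0.56 = 2721.42857143 C/mm
CR = 2721.42857143 * 1490 = 4054928.57 C/s


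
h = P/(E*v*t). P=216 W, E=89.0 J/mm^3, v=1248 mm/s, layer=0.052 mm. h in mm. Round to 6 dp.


h = 216 / (89.0*1248*0.052) = 0.037398 mm


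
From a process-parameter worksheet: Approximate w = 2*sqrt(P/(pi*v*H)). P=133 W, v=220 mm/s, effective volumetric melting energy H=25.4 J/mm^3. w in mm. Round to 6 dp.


w = 2*sqrt(133/(pi*220*25.4)) = 0.174082 mm


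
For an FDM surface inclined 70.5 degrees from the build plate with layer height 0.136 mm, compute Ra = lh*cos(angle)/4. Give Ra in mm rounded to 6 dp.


Ra = 0.136 * cos(70.5) / 4 = 0.011349 mm


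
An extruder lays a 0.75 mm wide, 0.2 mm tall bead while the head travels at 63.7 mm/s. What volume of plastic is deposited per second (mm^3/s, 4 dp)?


Rate = 0.75 * 0.2 * 63.7 = 9.555 mm^3/s


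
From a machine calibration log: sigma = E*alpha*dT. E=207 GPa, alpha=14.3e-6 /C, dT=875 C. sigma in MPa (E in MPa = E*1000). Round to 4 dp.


sigma = 207*1000 * 14.3e-6 * 875 = 2590.0875 MPa


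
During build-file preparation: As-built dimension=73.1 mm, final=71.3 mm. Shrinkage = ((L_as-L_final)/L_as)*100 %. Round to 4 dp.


Shrinkage = ((73.1-71.3)/73.1)*100 = 2.4624 %


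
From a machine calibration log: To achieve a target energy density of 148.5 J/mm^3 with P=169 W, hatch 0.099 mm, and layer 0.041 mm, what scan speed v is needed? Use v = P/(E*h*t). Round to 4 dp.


v = 169 / (148.5*0.099*0.041) = 280.3762 mm/s


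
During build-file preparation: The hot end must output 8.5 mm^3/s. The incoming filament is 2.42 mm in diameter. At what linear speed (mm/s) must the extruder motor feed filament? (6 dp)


A = pi*(2.42/2)^2 = 4.599606
v = 8.5 / 4.599606 = 1.847984 mm/s


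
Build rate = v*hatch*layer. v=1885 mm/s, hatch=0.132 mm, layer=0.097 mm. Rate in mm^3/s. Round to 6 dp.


Rate = 1885 * 0.132 * 0.097 = 24.13554 mm^3/s


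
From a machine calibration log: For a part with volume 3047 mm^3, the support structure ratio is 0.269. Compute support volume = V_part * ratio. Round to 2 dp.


V_support = 3047 * 0.269 = 819.64 mm^3


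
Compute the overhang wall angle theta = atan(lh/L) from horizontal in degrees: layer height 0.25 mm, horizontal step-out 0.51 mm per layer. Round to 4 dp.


angle = atan(0.25/0.51) = 26.1139 degrees


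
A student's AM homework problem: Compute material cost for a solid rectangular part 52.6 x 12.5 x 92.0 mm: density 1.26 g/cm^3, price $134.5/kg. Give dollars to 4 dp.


V = 52.6 * 12.5 * 92.0 = 60490.0 mm^3 = 60.49 cm^3
Mass = 60.49 * 1.26 / 1000 = 0.0762174 kg
Cost = 0.0762174 * 134.5 = 10.2512 $


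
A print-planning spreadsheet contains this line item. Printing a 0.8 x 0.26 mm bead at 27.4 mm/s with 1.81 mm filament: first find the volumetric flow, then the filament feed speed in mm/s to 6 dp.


Q = 0.8 * 0.26 * 27.4 = 5.6992 mm^3/s
A_fil = pi*(1.81/2)^2 = 2.57304292 mm^2
v_feed = 5.6992 / 2.57304292 = 2.214965 mm/s


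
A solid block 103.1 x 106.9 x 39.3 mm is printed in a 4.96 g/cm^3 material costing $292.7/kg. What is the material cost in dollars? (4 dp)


V = 103.1 * 106.9 * 39.3 = 433140.627 mm^3 = 433.140627 cm^3
Mass = 433.140627 * 4.96 / 1000 = 2.14837751 kg
Cost = 2.14837751 * 292.7 = 628.8301 $


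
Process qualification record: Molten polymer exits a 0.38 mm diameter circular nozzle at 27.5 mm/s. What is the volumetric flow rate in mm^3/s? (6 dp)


A = pi*(0.38/2)^2 = 0.11341149 mm^2
Q = 0.11341149 * 27.5 = 3.118816 mm^3/s


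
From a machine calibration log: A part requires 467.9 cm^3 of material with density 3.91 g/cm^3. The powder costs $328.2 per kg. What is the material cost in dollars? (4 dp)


Mass = 467.9*3.91/1000 = 1.829489 kg
Cost = 1.829489 * 328.2 = 600.4383 $


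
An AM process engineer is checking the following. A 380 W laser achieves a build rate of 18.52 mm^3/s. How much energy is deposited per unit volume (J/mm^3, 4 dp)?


SE = 380 / 18.52 = 20.5184 J/mm^3


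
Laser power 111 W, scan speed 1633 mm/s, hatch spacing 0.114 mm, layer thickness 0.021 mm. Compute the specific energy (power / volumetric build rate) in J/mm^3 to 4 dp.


Build rate = 1633 * 0.114 * 0.021 = 3.909402 mm^3/s
SE = 111 / 3.909402 = 28.3931 J/mm^3


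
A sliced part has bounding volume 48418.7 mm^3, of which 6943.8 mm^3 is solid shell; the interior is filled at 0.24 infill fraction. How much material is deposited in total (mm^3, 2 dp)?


V_infill = (48418.7 - 6943.8) * 0.24 = 9953.98
V_total = 6943.8 + 9953.98 = 16897.78 mm^3


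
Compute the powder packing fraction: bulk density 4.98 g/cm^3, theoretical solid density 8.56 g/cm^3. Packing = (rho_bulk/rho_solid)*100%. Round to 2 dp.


Packing = (4.98/8.56)*100 = 58.18 %


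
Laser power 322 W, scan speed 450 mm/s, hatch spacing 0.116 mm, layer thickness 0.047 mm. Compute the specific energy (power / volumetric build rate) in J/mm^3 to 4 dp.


Build rate = 450 * 0.116 * 0.047 = 2.4534 mm^3/s
SE = 322 / 2.4534 = 131.2464 J/mm^3


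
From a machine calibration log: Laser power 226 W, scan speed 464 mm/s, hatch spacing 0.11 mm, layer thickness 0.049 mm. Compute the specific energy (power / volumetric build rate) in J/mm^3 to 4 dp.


Build rate = 464 * 0.11 * 0.049 = 2.50096 mm^3/s
SE = 226 / 2.50096 = 90.3653 J/mm^3


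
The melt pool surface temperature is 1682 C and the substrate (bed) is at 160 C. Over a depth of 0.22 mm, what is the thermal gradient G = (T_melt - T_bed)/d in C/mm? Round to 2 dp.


G = (1682-160)/0.22 = 6918.18 C/mm


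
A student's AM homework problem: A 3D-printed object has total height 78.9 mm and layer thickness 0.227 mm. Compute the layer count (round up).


Layers = ceil(78.9/0.227) = 348


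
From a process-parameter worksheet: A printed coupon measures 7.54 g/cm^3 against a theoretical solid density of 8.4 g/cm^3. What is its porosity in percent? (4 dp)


Porosity = (1-7.54/8.4)*100 = 10.2381 %


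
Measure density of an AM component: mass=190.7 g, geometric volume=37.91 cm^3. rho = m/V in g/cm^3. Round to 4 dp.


rho = 190.7 / 37.91 = 5.0303 g/cm^3


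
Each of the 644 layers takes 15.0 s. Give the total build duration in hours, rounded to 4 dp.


t = 644 * 15.0 / 3600 = 2.6833 hrs


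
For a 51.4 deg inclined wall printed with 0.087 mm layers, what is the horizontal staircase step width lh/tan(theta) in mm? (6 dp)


step = 0.087 / tan(51.4) = 0.069451 mm


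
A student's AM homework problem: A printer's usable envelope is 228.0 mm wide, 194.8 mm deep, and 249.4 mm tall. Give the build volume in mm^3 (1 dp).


V = 228.0 * 194.8 * 249.4 = 11076951.4 mm^3


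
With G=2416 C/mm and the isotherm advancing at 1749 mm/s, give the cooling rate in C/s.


CR = 2416 * 1749 = 4225584 C/s


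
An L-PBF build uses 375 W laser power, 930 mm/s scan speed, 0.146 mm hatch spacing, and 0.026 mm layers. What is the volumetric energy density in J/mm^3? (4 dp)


E = 375 / (930*0.146*0.026) = 106.2239 J/mm^3


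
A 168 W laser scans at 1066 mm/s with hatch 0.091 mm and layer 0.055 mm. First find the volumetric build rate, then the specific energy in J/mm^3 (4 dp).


Build rate = 1066 * 0.091 * 0.055 = 5.33533 mm^3/s
SE = 168 / 5.33533 = 31.4882 J/mm^3


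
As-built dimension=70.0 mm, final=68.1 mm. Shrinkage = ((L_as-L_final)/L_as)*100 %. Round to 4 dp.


Shrinkage = ((70.0-68.1)/70.0)*100 = 2.7143 %


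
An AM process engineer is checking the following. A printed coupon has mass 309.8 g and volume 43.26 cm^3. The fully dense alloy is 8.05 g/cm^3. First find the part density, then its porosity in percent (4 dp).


rho_part = 309.8 / 43.26 = 7.16134998 g/cm^3
Porosity = (1 - 7.16134998/8.05)*100 = 11.0391 %


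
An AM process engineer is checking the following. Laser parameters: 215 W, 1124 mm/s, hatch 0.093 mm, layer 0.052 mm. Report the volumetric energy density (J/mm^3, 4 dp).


E = 215 / (1124*0.093*0.052) = 39.5536 J/mm^3


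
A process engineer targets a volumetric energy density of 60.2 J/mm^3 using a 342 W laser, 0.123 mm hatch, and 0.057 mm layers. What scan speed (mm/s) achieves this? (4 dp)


v = 342 / (60.2*0.123*0.057) = 810.3071 mm/s


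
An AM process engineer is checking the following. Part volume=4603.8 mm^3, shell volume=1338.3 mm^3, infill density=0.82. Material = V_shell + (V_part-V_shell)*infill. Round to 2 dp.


V_infill = (4603.8 - 1338.3) * 0.82 = 2677.71
V_total = 1338.3 + 2677.71 = 4016.01 mm^3


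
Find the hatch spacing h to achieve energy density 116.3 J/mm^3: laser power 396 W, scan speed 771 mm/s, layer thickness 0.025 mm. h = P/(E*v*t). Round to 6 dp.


h = 396 / (116.3*771*0.025) = 0.176653 mm


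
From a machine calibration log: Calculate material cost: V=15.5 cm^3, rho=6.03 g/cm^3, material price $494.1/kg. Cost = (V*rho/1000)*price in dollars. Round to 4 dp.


Mass = 15.5*6.03/1000 = 0.093465 kg
Cost = 0.093465 * 494.1 = 46.1811 $


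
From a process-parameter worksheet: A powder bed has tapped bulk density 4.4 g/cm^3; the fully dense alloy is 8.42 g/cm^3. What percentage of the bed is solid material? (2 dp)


Packing = (4.4/8.42)*100 = 52.26 %


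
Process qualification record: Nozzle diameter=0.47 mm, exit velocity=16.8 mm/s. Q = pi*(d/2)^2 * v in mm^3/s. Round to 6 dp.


A = pi*(0.47/2)^2 = 0.17349445 mm^2
Q = 0.17349445 * 16.8 = 2.914707 mm^3/s


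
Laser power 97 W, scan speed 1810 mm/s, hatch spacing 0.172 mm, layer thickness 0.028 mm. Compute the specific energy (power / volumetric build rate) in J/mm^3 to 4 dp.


Build rate = 1810 * 0.172 * 0.028 = 8.71696 mm^3/s
SE = 97 / 8.71696 = 11.1277 J/mm^3


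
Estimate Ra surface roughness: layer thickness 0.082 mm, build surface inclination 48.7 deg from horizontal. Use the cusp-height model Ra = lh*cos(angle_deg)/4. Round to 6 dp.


Ra = 0.082 * cos(48.7) / 4 = 0.01353 mm


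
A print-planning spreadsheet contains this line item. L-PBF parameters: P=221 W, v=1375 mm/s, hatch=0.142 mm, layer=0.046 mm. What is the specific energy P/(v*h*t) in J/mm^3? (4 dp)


Build rate = 1375 * 0.142 * 0.046 = 8.9815 mm^3/s
SE = 221 / 8.9815 = 24.6061 J/mm^3


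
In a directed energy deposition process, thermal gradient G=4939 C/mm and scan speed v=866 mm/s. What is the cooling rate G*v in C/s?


CR = 4939 * 866 = 4277174 C/s


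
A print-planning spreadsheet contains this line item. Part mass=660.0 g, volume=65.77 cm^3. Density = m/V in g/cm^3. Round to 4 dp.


rho = 660.0 / 65.77 = 10.035 g/cm^3


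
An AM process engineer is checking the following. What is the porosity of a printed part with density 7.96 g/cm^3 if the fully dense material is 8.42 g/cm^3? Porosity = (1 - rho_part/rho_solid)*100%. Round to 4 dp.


Porosity = (1-7.96/8.42)*100 = 5.4632 %


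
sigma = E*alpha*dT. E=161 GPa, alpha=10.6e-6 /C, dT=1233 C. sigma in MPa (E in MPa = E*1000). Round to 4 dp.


sigma = 161*1000 * 10.6e-6 * 1233 = 2104.2378 MPa


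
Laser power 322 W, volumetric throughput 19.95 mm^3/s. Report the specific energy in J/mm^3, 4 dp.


SE = 322 / 19.95 = 16.1404 J/mm^3


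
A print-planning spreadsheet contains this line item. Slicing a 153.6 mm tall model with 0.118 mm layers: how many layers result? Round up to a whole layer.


Layers = ceil(153.6/0.118) = 1302


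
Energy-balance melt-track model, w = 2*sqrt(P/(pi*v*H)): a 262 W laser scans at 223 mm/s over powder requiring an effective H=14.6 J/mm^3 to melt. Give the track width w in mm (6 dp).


w = 2*sqrt(262/(pi*223*14.6)) = 0.320093 mm


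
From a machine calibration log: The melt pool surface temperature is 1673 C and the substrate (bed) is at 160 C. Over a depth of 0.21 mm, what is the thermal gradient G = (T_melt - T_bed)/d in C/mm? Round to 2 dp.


G = (1673-160)/0.21 = 7204.76 C/mm


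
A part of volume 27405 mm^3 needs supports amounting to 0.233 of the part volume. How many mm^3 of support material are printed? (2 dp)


V_support = 27405 * 0.233 = 6385.37 mm^3


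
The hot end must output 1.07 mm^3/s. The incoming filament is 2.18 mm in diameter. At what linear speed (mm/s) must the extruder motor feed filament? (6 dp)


A = pi*(2.18/2)^2 = 3.732526
v = 1.07 / 3.732526 = 0.286669 mm/s


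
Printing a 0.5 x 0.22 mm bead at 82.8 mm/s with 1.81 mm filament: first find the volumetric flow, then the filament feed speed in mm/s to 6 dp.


Q = 0.5 * 0.22 * 82.8 = 9.108 mm^3/s
A_fil = pi*(1.81/2)^2 = 2.57304292 mm^2
v_feed = 9.108 / 2.57304292 = 3.539778 mm/s


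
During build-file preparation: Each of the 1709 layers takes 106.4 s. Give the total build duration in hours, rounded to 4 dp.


t = 1709 * 106.4 / 3600 = 50.5104 hrs


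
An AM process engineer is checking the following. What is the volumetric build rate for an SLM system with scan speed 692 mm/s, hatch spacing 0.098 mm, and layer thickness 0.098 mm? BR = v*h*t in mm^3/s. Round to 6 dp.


Rate = 692 * 0.098 * 0.098 = 6.645968 mm^3/s


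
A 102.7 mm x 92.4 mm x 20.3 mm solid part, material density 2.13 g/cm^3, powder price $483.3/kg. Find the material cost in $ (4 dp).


V = 102.7 * 92.4 * 20.3 = 192636.444 mm^3 = 192.636444 cm^3
Mass = 192.636444 * 2.13 / 1000 = 0.41031563 kg
Cost = 0.41031563 * 483.3 = 198.3055 $


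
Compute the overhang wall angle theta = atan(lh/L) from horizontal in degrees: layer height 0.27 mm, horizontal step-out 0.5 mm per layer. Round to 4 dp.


angle = atan(0.27/0.5) = 28.369 degrees


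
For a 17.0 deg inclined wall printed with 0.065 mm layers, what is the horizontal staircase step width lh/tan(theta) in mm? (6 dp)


step = 0.065 / tan(17.0) = 0.212605 mm


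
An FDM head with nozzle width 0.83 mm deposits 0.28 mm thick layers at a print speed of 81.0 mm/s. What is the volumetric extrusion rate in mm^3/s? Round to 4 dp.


Rate = 0.83 * 0.28 * 81.0 = 18.8244 mm^3/s


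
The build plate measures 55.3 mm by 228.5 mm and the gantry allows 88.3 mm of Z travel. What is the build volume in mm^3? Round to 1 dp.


V = 55.3 * 228.5 * 88.3 = 1115763.2 mm^3


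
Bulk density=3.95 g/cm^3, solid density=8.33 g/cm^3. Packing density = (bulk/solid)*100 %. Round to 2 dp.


Packing = (3.95/8.33)*100 = 47.42 %


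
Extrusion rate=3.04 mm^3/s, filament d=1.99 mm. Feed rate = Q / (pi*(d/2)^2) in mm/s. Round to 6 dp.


A = pi*(1.99/2)^2 = 3.110255
v = 3.04 / 3.110255 = 0.977412 mm/s


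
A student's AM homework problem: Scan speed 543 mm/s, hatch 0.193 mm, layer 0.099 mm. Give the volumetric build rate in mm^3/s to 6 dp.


Rate = 543 * 0.193 * 0.099 = 10.375101 mm^3/s


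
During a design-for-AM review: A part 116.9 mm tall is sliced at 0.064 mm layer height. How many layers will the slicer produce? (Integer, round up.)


Layers = ceil(116.9/0.064) = 1827


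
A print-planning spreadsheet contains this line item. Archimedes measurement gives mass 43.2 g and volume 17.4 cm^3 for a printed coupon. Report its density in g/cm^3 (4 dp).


rho = 43.2 / 17.4 = 2.4828 g/cm^3


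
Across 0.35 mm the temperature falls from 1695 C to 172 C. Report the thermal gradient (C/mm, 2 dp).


G = (1695-172)/0.35 = 4351.43 C/mm


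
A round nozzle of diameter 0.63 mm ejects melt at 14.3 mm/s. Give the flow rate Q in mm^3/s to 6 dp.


A = pi*(0.63/2)^2 = 0.31172453 mm^2
Q = 0.31172453 * 14.3 = 4.457661 mm^3/s


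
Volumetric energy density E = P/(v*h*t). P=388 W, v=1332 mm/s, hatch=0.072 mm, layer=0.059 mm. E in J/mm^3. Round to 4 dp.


E = 388 / (1332*0.072*0.059) = 68.5714 J/mm^3


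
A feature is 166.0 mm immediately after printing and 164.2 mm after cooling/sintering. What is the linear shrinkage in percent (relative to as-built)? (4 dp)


Shrinkage = ((166.0-164.2)/166.0)*100 = 1.0843 %


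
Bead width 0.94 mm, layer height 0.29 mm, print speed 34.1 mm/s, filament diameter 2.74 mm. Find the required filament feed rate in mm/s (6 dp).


Q = 0.94 * 0.29 * 34.1 = 9.29566 mm^3/s
A_fil = pi*(2.74/2)^2 = 5.89645525 mm^2
v_feed = 9.29566 / 5.89645525 = 1.576483 mm/s


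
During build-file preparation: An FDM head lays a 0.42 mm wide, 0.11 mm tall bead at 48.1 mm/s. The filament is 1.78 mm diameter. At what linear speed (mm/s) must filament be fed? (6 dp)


Q = 0.42 * 0.11 * 48.1 = 2.22222 mm^3/s
A_fil = pi*(1.78/2)^2 = 2.48845554 mm^2
v_feed = 2.22222 / 2.48845554 = 0.893012 mm/s


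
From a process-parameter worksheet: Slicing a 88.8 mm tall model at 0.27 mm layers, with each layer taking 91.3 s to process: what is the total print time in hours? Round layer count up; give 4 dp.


Layers = ceil(88.8/0.27) = 329
t = 329 * 91.3 / 3600 = 8.3438 hrs


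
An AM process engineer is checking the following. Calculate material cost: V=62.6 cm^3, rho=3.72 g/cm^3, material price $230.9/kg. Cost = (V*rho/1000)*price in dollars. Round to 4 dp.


Mass = 62.6*3.72/1000 = 0.232872 kg
Cost = 0.232872 * 230.9 = 53.7701 $


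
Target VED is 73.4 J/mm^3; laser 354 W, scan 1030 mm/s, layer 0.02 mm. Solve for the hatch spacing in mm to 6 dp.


h = 354 / (73.4*1030*0.02) = 0.234121 mm


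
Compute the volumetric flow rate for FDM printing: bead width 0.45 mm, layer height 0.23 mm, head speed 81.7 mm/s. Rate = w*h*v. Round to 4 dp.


Rate = 0.45 * 0.23 * 81.7 = 8.456 mm^3/s


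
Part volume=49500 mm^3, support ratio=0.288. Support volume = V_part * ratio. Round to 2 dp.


V_support = 49500 * 0.288 = 14256.0 mm^3


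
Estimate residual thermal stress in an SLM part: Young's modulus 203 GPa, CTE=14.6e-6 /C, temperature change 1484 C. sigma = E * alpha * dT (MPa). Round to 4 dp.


sigma = 203*1000 * 14.6e-6 * 1484 = 4398.2792 MPa


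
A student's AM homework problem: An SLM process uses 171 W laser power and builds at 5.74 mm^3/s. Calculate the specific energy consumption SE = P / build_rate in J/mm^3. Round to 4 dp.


SE = 171 / 5.74 = 29.7909 J/mm^3


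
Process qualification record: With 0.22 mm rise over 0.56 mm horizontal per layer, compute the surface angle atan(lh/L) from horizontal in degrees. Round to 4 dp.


angle = atan(0.22/0.56) = 21.4477 degrees


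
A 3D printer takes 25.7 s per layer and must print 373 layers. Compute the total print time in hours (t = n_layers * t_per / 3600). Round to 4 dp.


t = 373 * 25.7 / 3600 = 2.6628 hrs


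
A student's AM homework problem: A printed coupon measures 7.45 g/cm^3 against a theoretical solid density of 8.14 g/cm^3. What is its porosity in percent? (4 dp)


Porosity = (1-7.45/8.14)*100 = 8.4767 %


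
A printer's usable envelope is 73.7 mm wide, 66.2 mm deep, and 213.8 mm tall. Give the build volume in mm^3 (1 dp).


V = 73.7 * 66.2 * 213.8 = 1043117.4 mm^3


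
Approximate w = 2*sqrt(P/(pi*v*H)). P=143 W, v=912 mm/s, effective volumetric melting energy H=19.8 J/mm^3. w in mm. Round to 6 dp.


w = 2*sqrt(143/(pi*912*19.8)) = 0.100414 mm


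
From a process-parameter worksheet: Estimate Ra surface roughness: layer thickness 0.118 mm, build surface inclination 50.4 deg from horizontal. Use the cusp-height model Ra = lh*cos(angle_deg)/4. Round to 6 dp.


Ra = 0.118 * cos(50.4) / 4 = 0.018804 mm


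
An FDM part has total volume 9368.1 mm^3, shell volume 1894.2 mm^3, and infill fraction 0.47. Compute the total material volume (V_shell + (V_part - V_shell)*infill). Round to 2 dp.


V_infill = (9368.1 - 1894.2) * 0.47 = 3512.73
V_total = 1894.2 + 3512.73 = 5406.93 mm^3


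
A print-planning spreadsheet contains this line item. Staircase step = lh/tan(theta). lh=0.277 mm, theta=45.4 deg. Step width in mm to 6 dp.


step = 0.277 / tan(45.4) = 0.273159 mm


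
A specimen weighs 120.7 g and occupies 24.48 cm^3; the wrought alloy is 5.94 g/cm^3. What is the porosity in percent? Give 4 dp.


rho_part = 120.7 / 24.48 = 4.93055556 g/cm^3
Porosity = (1 - 4.93055556/5.94)*100 = 16.994 %


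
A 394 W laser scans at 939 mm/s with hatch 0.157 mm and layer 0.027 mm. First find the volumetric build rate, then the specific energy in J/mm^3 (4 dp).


Build rate = 939 * 0.157 * 0.027 = 3.980421 mm^3/s
SE = 394 / 3.980421 = 98.9845 J/mm^3


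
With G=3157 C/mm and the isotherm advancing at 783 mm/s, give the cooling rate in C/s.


CR = 3157 * 783 = 2471931 C/s


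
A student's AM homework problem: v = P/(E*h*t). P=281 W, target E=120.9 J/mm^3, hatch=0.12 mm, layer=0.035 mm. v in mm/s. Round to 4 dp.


v = 281 / (120.9*0.12*0.035) = 553.3893 mm/s


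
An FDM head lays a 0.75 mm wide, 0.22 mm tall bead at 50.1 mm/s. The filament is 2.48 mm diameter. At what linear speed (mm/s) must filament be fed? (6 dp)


Q = 0.75 * 0.22 * 50.1 = 8.2665 mm^3/s
A_fil = pi*(2.48/2)^2 = 4.83051286 mm^2
v_feed = 8.2665 / 4.83051286 = 1.711309 mm/s


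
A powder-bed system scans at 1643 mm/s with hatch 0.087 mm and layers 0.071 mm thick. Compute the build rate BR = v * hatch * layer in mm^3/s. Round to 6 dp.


Rate = 1643 * 0.087 * 0.071 = 10.148811 mm^3/s


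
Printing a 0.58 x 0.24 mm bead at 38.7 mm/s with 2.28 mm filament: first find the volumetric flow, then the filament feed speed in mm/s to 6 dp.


Q = 0.58 * 0.24 * 38.7 = 5.38704 mm^3/s
A_fil = pi*(2.28/2)^2 = 4.08281381 mm^2
v_feed = 5.38704 / 4.08281381 = 1.319443 mm/s


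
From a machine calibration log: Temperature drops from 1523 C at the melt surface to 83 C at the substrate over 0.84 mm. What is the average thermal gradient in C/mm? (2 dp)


G = (1523-83)/0.84 = 1714.29 C/mm


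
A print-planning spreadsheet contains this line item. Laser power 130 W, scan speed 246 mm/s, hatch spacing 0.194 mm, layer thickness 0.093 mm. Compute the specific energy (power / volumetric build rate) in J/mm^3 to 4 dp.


Build rate = 246 * 0.194 * 0.093 = 4.438332 mm^3/s
SE = 130 / 4.438332 = 29.2903 J/mm^3


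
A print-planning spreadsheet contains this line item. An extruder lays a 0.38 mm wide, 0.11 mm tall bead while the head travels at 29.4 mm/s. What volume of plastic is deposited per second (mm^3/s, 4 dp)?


Rate = 0.38 * 0.11 * 29.4 = 1.2289 mm^3/s


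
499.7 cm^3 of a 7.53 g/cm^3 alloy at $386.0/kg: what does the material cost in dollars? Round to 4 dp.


Mass = 499.7*7.53/1000 = 3.762741 kg
Cost = 3.762741 * 386.0 = 1452.418 $


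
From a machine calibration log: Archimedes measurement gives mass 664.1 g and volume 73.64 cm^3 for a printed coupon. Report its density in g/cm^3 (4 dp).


rho = 664.1 / 73.64 = 9.0182 g/cm^3


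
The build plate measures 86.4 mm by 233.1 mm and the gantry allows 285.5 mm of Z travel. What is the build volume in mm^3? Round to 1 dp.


V = 86.4 * 233.1 * 285.5 = 5749924.3 mm^3


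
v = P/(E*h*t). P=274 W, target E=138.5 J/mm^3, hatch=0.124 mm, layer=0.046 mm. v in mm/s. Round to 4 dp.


v = 274 / (138.5*0.124*0.046) = 346.8337 mm/s


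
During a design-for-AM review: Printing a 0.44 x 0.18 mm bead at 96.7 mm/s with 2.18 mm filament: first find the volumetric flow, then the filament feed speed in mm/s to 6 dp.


Q = 0.44 * 0.18 * 96.7 = 7.65864 mm^3/s
A_fil = pi*(2.18/2)^2 = 3.73252623 mm^2
v_feed = 7.65864 / 3.73252623 = 2.051865 mm/s


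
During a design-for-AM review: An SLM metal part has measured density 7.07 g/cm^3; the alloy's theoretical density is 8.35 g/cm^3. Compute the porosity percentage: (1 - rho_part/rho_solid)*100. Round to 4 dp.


Porosity = (1-7.07/8.35)*100 = 15.3293 %


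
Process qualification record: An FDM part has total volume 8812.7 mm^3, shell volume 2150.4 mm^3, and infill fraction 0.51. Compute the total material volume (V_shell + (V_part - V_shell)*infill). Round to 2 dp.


V_infill = (8812.7 - 2150.4) * 0.51 = 3397.77
V_total = 2150.4 + 3397.77 = 5548.17 mm^3


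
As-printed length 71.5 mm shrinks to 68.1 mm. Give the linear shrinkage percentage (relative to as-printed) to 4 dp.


Shrinkage = ((71.5-68.1)/71.5)*100 = 4.7552 %


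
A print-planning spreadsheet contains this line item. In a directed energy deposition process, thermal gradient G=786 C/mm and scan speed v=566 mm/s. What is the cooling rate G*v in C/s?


CR = 786 * 566 = 444876 C/s


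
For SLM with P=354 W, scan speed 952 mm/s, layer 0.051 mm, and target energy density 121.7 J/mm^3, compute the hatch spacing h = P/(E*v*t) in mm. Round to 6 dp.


h = 354 / (121.7*952*0.051) = 0.059911 mm


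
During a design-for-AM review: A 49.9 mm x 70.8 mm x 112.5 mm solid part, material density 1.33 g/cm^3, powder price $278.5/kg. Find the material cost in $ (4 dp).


V = 49.9 * 70.8 * 112.5 = 397453.5 mm^3 = 397.4535 cm^3
Mass = 397.4535 * 1.33 / 1000 = 0.52861316 kg
Cost = 0.52861316 * 278.5 = 147.2188 $


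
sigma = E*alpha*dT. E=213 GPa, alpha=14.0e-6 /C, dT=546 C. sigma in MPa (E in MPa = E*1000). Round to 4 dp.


sigma = 213*1000 * 14.0e-6 * 546 = 1628.172 MPa


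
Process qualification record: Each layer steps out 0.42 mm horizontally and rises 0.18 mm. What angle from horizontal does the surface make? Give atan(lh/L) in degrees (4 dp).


angle = atan(0.18/0.42) = 23.1986 degrees


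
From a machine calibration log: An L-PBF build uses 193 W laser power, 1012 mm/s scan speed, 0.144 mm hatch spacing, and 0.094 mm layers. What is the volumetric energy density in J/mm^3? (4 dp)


E = 193 / (1012*0.144*0.094) = 14.0892 J/mm^3


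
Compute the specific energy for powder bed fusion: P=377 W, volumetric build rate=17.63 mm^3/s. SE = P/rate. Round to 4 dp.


SE = 377 / 17.63 = 21.384 J/mm^3


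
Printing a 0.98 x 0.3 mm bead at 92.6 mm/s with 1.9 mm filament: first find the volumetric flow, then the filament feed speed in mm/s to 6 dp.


Q = 0.98 * 0.3 * 92.6 = 27.2244 mm^3/s
A_fil = pi*(1.9/2)^2 = 2.83528737 mm^2
v_feed = 27.2244 / 2.83528737 = 9.60199 mm/s


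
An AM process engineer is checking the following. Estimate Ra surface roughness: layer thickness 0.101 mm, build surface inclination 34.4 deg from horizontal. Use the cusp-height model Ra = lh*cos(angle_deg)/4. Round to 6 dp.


Ra = 0.101 * cos(34.4) / 4 = 0.020834 mm


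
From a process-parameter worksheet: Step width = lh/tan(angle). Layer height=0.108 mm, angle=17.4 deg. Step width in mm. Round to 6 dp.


step = 0.108 / tan(17.4) = 0.344628 mm


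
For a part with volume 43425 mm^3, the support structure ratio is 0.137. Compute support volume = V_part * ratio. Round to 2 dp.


V_support = 43425 * 0.137 = 5949.23 mm^3


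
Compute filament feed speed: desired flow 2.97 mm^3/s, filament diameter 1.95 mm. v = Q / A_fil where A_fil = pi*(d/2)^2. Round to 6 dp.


A = pi*(1.95/2)^2 = 2.986477
v = 2.97 / 2.986477 = 0.994483 mm/s


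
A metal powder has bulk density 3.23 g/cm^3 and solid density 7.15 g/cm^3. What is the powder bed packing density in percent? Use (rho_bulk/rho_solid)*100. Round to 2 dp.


Packing = (3.23/7.15)*100 = 45.17 %


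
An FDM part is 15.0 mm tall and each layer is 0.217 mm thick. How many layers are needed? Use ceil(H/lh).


Layers = ceil(15.0/0.217) = 70


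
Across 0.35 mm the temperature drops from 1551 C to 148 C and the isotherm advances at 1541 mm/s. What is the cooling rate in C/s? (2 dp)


G = (1551-148)/0.35 = 4008.57142857 C/mm
CR = 4008.57142857 * 1541 = 6177208.57 C/s


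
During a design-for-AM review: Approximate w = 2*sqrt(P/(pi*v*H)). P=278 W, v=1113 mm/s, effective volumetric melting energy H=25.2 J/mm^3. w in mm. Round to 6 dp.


w = 2*sqrt(278/(pi*1113*25.2)) = 0.112339 mm


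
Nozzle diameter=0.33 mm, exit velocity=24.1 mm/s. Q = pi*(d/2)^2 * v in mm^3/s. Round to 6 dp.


A = pi*(0.33/2)^2 = 0.08552986 mm^2
Q = 0.08552986 * 24.1 = 2.06127 mm^3/s


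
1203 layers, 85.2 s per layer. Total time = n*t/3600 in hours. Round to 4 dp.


t = 1203 * 85.2 / 3600 = 28.471 hrs


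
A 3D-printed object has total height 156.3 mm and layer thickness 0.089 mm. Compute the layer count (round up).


Layers = ceil(156.3/0.089) = 1757


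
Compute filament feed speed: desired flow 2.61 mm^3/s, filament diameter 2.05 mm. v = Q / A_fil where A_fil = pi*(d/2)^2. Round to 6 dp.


A = pi*(2.05/2)^2 = 3.300636
v = 2.61 / 3.300636 = 0.790757 mm/s
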